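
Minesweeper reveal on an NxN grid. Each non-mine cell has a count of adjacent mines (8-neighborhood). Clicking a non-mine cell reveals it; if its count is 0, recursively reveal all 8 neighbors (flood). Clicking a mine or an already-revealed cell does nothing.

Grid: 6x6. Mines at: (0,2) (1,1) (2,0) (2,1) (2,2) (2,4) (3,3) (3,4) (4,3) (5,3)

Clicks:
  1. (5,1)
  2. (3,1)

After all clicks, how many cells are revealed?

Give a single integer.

Answer: 9

Derivation:
Click 1 (5,1) count=0: revealed 9 new [(3,0) (3,1) (3,2) (4,0) (4,1) (4,2) (5,0) (5,1) (5,2)] -> total=9
Click 2 (3,1) count=3: revealed 0 new [(none)] -> total=9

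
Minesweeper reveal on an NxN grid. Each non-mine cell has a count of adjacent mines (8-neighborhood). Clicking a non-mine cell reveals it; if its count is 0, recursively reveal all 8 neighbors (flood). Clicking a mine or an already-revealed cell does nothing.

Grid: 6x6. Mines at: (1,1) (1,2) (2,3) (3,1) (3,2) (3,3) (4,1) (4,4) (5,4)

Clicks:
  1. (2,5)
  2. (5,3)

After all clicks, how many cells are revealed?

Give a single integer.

Click 1 (2,5) count=0: revealed 10 new [(0,3) (0,4) (0,5) (1,3) (1,4) (1,5) (2,4) (2,5) (3,4) (3,5)] -> total=10
Click 2 (5,3) count=2: revealed 1 new [(5,3)] -> total=11

Answer: 11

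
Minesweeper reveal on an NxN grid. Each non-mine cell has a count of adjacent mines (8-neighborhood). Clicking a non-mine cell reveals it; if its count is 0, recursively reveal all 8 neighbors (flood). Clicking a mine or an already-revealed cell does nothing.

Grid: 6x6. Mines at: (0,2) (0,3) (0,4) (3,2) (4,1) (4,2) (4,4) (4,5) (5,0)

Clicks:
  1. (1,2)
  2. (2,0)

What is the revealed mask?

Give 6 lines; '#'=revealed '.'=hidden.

Click 1 (1,2) count=2: revealed 1 new [(1,2)] -> total=1
Click 2 (2,0) count=0: revealed 8 new [(0,0) (0,1) (1,0) (1,1) (2,0) (2,1) (3,0) (3,1)] -> total=9

Answer: ##....
###...
##....
##....
......
......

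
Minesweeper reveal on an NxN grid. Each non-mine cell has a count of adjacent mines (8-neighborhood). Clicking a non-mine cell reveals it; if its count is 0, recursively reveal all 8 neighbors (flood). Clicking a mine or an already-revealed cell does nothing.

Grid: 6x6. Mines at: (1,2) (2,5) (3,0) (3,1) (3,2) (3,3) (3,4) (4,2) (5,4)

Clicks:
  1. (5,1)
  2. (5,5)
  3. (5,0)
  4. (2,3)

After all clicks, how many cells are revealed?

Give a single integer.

Click 1 (5,1) count=1: revealed 1 new [(5,1)] -> total=1
Click 2 (5,5) count=1: revealed 1 new [(5,5)] -> total=2
Click 3 (5,0) count=0: revealed 3 new [(4,0) (4,1) (5,0)] -> total=5
Click 4 (2,3) count=4: revealed 1 new [(2,3)] -> total=6

Answer: 6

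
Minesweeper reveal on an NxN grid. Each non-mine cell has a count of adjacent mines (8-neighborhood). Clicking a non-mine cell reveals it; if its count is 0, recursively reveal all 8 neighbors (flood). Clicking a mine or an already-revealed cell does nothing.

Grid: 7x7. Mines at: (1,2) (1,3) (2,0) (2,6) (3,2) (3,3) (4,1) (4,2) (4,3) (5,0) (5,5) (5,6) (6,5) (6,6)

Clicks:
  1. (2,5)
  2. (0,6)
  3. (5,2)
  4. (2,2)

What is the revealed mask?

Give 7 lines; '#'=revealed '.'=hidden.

Answer: ....###
....###
..#..#.
.......
.......
..#....
.......

Derivation:
Click 1 (2,5) count=1: revealed 1 new [(2,5)] -> total=1
Click 2 (0,6) count=0: revealed 6 new [(0,4) (0,5) (0,6) (1,4) (1,5) (1,6)] -> total=7
Click 3 (5,2) count=3: revealed 1 new [(5,2)] -> total=8
Click 4 (2,2) count=4: revealed 1 new [(2,2)] -> total=9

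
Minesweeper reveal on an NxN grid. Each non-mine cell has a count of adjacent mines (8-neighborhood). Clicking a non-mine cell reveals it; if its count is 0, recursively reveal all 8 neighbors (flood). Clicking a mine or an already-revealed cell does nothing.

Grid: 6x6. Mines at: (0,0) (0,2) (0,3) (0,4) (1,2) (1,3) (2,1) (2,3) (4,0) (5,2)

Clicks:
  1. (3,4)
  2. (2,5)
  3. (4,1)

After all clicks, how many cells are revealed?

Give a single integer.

Answer: 14

Derivation:
Click 1 (3,4) count=1: revealed 1 new [(3,4)] -> total=1
Click 2 (2,5) count=0: revealed 12 new [(1,4) (1,5) (2,4) (2,5) (3,3) (3,5) (4,3) (4,4) (4,5) (5,3) (5,4) (5,5)] -> total=13
Click 3 (4,1) count=2: revealed 1 new [(4,1)] -> total=14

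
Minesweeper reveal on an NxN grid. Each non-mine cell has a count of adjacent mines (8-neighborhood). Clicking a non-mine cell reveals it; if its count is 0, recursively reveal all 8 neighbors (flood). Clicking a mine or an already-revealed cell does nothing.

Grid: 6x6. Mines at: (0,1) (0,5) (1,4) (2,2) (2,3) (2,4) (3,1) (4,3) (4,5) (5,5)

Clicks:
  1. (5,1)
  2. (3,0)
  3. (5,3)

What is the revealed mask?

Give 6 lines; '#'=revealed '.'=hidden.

Answer: ......
......
......
#.....
###...
####..

Derivation:
Click 1 (5,1) count=0: revealed 6 new [(4,0) (4,1) (4,2) (5,0) (5,1) (5,2)] -> total=6
Click 2 (3,0) count=1: revealed 1 new [(3,0)] -> total=7
Click 3 (5,3) count=1: revealed 1 new [(5,3)] -> total=8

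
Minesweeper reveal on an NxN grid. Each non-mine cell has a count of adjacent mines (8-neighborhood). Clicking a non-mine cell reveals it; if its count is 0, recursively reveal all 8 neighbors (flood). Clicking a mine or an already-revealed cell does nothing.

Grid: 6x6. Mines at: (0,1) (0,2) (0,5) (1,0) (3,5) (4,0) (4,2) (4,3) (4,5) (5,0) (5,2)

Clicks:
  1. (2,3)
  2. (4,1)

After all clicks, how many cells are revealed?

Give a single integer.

Click 1 (2,3) count=0: revealed 12 new [(1,1) (1,2) (1,3) (1,4) (2,1) (2,2) (2,3) (2,4) (3,1) (3,2) (3,3) (3,4)] -> total=12
Click 2 (4,1) count=4: revealed 1 new [(4,1)] -> total=13

Answer: 13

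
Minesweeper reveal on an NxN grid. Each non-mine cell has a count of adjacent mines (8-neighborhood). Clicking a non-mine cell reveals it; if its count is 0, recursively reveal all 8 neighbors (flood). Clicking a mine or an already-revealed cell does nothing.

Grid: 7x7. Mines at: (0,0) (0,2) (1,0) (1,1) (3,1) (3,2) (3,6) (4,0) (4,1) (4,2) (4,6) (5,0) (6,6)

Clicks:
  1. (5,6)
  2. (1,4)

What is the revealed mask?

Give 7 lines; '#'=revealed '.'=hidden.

Click 1 (5,6) count=2: revealed 1 new [(5,6)] -> total=1
Click 2 (1,4) count=0: revealed 28 new [(0,3) (0,4) (0,5) (0,6) (1,3) (1,4) (1,5) (1,6) (2,3) (2,4) (2,5) (2,6) (3,3) (3,4) (3,5) (4,3) (4,4) (4,5) (5,1) (5,2) (5,3) (5,4) (5,5) (6,1) (6,2) (6,3) (6,4) (6,5)] -> total=29

Answer: ...####
...####
...####
...###.
...###.
.######
.#####.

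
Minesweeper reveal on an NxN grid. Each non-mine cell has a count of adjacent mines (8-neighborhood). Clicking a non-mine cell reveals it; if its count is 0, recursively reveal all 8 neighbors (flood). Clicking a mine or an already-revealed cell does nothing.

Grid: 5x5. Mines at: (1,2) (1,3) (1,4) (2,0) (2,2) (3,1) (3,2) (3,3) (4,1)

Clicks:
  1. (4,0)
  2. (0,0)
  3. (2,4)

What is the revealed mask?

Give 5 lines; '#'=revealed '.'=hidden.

Answer: ##...
##...
....#
.....
#....

Derivation:
Click 1 (4,0) count=2: revealed 1 new [(4,0)] -> total=1
Click 2 (0,0) count=0: revealed 4 new [(0,0) (0,1) (1,0) (1,1)] -> total=5
Click 3 (2,4) count=3: revealed 1 new [(2,4)] -> total=6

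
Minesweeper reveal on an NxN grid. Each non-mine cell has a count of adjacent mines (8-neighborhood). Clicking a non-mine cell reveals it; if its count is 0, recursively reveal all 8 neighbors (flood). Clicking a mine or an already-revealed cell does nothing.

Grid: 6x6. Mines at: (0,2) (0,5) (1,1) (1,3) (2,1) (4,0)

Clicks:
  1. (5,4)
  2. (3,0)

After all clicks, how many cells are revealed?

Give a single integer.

Click 1 (5,4) count=0: revealed 21 new [(1,4) (1,5) (2,2) (2,3) (2,4) (2,5) (3,1) (3,2) (3,3) (3,4) (3,5) (4,1) (4,2) (4,3) (4,4) (4,5) (5,1) (5,2) (5,3) (5,4) (5,5)] -> total=21
Click 2 (3,0) count=2: revealed 1 new [(3,0)] -> total=22

Answer: 22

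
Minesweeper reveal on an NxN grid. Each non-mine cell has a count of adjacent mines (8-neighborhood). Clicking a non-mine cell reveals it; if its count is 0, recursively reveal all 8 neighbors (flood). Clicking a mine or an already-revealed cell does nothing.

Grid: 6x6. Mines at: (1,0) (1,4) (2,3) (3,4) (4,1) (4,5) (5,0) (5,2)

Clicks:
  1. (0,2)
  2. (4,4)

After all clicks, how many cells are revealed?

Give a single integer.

Answer: 7

Derivation:
Click 1 (0,2) count=0: revealed 6 new [(0,1) (0,2) (0,3) (1,1) (1,2) (1,3)] -> total=6
Click 2 (4,4) count=2: revealed 1 new [(4,4)] -> total=7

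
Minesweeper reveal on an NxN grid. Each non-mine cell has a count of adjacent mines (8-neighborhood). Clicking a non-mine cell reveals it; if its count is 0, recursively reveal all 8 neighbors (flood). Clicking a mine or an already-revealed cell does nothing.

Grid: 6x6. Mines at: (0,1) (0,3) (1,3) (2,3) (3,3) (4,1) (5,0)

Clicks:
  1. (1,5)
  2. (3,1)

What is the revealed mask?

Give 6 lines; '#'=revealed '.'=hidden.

Click 1 (1,5) count=0: revealed 16 new [(0,4) (0,5) (1,4) (1,5) (2,4) (2,5) (3,4) (3,5) (4,2) (4,3) (4,4) (4,5) (5,2) (5,3) (5,4) (5,5)] -> total=16
Click 2 (3,1) count=1: revealed 1 new [(3,1)] -> total=17

Answer: ....##
....##
....##
.#..##
..####
..####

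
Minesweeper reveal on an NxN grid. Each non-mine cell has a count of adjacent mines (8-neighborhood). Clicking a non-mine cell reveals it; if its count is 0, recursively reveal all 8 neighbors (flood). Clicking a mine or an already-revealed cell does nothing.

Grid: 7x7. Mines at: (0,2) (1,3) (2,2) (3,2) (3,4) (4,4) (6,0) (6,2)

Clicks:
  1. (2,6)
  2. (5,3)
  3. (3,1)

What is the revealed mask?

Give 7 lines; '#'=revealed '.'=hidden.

Answer: ....###
....###
....###
.#...##
.....##
...####
...####

Derivation:
Click 1 (2,6) count=0: revealed 21 new [(0,4) (0,5) (0,6) (1,4) (1,5) (1,6) (2,4) (2,5) (2,6) (3,5) (3,6) (4,5) (4,6) (5,3) (5,4) (5,5) (5,6) (6,3) (6,4) (6,5) (6,6)] -> total=21
Click 2 (5,3) count=2: revealed 0 new [(none)] -> total=21
Click 3 (3,1) count=2: revealed 1 new [(3,1)] -> total=22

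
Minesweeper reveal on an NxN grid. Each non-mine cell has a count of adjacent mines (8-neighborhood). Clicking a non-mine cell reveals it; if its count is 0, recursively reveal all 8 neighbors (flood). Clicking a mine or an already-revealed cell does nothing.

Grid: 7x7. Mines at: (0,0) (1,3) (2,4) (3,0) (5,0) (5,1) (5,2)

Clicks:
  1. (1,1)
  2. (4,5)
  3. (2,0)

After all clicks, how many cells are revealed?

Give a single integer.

Answer: 26

Derivation:
Click 1 (1,1) count=1: revealed 1 new [(1,1)] -> total=1
Click 2 (4,5) count=0: revealed 24 new [(0,4) (0,5) (0,6) (1,4) (1,5) (1,6) (2,5) (2,6) (3,3) (3,4) (3,5) (3,6) (4,3) (4,4) (4,5) (4,6) (5,3) (5,4) (5,5) (5,6) (6,3) (6,4) (6,5) (6,6)] -> total=25
Click 3 (2,0) count=1: revealed 1 new [(2,0)] -> total=26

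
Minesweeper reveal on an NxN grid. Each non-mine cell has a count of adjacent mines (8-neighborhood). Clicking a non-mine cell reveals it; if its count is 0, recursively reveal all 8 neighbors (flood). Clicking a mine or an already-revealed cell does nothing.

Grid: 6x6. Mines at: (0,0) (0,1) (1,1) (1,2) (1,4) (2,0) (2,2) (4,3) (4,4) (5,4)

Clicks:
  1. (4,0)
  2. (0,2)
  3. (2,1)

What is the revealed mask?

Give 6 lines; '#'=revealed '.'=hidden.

Answer: ..#...
......
.#....
###...
###...
###...

Derivation:
Click 1 (4,0) count=0: revealed 9 new [(3,0) (3,1) (3,2) (4,0) (4,1) (4,2) (5,0) (5,1) (5,2)] -> total=9
Click 2 (0,2) count=3: revealed 1 new [(0,2)] -> total=10
Click 3 (2,1) count=4: revealed 1 new [(2,1)] -> total=11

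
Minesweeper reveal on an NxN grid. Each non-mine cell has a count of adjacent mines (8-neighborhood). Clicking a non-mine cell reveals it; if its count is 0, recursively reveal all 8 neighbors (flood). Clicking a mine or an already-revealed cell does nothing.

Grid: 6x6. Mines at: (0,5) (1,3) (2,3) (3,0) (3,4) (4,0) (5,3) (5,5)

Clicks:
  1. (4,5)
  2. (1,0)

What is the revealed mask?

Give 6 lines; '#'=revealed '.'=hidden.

Answer: ###...
###...
###...
......
.....#
......

Derivation:
Click 1 (4,5) count=2: revealed 1 new [(4,5)] -> total=1
Click 2 (1,0) count=0: revealed 9 new [(0,0) (0,1) (0,2) (1,0) (1,1) (1,2) (2,0) (2,1) (2,2)] -> total=10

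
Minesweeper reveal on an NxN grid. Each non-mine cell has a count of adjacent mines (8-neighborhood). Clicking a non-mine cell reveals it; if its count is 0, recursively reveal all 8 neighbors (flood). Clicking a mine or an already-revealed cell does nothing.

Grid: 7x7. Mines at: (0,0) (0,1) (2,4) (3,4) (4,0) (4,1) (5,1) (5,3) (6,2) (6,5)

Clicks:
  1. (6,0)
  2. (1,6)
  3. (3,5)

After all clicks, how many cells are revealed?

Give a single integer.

Click 1 (6,0) count=1: revealed 1 new [(6,0)] -> total=1
Click 2 (1,6) count=0: revealed 18 new [(0,2) (0,3) (0,4) (0,5) (0,6) (1,2) (1,3) (1,4) (1,5) (1,6) (2,5) (2,6) (3,5) (3,6) (4,5) (4,6) (5,5) (5,6)] -> total=19
Click 3 (3,5) count=2: revealed 0 new [(none)] -> total=19

Answer: 19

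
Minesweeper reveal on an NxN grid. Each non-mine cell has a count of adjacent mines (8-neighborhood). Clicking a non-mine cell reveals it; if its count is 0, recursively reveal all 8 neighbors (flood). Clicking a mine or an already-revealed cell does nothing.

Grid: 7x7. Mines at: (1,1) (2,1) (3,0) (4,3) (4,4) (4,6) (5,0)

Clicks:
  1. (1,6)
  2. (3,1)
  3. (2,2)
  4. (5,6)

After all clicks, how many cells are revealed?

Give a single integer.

Click 1 (1,6) count=0: revealed 20 new [(0,2) (0,3) (0,4) (0,5) (0,6) (1,2) (1,3) (1,4) (1,5) (1,6) (2,2) (2,3) (2,4) (2,5) (2,6) (3,2) (3,3) (3,4) (3,5) (3,6)] -> total=20
Click 2 (3,1) count=2: revealed 1 new [(3,1)] -> total=21
Click 3 (2,2) count=2: revealed 0 new [(none)] -> total=21
Click 4 (5,6) count=1: revealed 1 new [(5,6)] -> total=22

Answer: 22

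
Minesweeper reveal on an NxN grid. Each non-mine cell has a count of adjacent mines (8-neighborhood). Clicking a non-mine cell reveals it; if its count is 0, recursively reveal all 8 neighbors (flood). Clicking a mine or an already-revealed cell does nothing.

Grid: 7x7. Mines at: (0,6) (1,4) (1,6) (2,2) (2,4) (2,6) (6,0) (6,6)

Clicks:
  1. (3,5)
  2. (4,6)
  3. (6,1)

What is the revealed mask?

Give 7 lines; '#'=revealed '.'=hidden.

Click 1 (3,5) count=2: revealed 1 new [(3,5)] -> total=1
Click 2 (4,6) count=0: revealed 35 new [(0,0) (0,1) (0,2) (0,3) (1,0) (1,1) (1,2) (1,3) (2,0) (2,1) (3,0) (3,1) (3,2) (3,3) (3,4) (3,6) (4,0) (4,1) (4,2) (4,3) (4,4) (4,5) (4,6) (5,0) (5,1) (5,2) (5,3) (5,4) (5,5) (5,6) (6,1) (6,2) (6,3) (6,4) (6,5)] -> total=36
Click 3 (6,1) count=1: revealed 0 new [(none)] -> total=36

Answer: ####...
####...
##.....
#######
#######
#######
.#####.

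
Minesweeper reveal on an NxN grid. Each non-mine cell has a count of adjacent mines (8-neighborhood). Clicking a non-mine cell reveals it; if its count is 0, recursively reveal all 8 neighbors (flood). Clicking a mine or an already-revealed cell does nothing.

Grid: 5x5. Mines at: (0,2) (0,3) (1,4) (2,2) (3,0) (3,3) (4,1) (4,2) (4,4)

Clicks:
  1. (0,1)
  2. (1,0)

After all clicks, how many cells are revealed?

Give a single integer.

Click 1 (0,1) count=1: revealed 1 new [(0,1)] -> total=1
Click 2 (1,0) count=0: revealed 5 new [(0,0) (1,0) (1,1) (2,0) (2,1)] -> total=6

Answer: 6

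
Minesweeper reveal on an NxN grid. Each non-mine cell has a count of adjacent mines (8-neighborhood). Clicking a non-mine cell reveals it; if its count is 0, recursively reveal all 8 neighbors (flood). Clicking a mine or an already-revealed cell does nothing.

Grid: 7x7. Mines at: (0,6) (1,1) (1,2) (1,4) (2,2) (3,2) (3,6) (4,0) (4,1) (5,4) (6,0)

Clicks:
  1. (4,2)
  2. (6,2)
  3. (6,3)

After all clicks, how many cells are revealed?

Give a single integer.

Answer: 7

Derivation:
Click 1 (4,2) count=2: revealed 1 new [(4,2)] -> total=1
Click 2 (6,2) count=0: revealed 6 new [(5,1) (5,2) (5,3) (6,1) (6,2) (6,3)] -> total=7
Click 3 (6,3) count=1: revealed 0 new [(none)] -> total=7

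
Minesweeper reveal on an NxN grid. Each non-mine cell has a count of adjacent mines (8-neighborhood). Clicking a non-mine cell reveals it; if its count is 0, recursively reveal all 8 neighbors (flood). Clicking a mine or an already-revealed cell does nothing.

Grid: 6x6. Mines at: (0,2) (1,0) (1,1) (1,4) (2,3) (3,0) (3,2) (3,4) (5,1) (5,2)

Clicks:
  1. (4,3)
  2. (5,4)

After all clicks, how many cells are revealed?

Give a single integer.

Answer: 6

Derivation:
Click 1 (4,3) count=3: revealed 1 new [(4,3)] -> total=1
Click 2 (5,4) count=0: revealed 5 new [(4,4) (4,5) (5,3) (5,4) (5,5)] -> total=6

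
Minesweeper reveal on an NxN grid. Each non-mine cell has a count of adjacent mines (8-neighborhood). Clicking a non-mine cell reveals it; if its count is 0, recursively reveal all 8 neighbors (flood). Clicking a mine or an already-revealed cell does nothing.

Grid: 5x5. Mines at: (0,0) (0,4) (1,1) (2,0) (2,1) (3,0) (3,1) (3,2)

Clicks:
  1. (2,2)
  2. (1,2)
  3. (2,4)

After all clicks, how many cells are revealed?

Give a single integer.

Click 1 (2,2) count=4: revealed 1 new [(2,2)] -> total=1
Click 2 (1,2) count=2: revealed 1 new [(1,2)] -> total=2
Click 3 (2,4) count=0: revealed 8 new [(1,3) (1,4) (2,3) (2,4) (3,3) (3,4) (4,3) (4,4)] -> total=10

Answer: 10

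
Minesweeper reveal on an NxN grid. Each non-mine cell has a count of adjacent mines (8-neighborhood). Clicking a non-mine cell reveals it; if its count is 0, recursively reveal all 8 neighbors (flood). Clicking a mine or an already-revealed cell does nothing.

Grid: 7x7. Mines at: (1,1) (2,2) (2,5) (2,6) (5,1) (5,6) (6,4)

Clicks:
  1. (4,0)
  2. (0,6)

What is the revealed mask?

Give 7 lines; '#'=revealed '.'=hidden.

Click 1 (4,0) count=1: revealed 1 new [(4,0)] -> total=1
Click 2 (0,6) count=0: revealed 10 new [(0,2) (0,3) (0,4) (0,5) (0,6) (1,2) (1,3) (1,4) (1,5) (1,6)] -> total=11

Answer: ..#####
..#####
.......
.......
#......
.......
.......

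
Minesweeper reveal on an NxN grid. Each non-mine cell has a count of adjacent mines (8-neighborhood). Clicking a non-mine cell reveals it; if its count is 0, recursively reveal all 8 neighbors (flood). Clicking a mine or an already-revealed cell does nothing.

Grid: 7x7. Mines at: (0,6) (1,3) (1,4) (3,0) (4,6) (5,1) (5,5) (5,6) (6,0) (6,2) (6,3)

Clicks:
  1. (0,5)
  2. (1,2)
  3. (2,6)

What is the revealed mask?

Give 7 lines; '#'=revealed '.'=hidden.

Click 1 (0,5) count=2: revealed 1 new [(0,5)] -> total=1
Click 2 (1,2) count=1: revealed 1 new [(1,2)] -> total=2
Click 3 (2,6) count=0: revealed 6 new [(1,5) (1,6) (2,5) (2,6) (3,5) (3,6)] -> total=8

Answer: .....#.
..#..##
.....##
.....##
.......
.......
.......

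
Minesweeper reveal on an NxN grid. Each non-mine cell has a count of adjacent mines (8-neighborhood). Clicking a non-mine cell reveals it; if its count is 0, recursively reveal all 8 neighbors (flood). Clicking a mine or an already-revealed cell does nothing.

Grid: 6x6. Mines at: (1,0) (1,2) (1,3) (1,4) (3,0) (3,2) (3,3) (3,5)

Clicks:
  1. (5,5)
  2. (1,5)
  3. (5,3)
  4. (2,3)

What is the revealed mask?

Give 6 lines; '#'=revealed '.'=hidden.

Click 1 (5,5) count=0: revealed 12 new [(4,0) (4,1) (4,2) (4,3) (4,4) (4,5) (5,0) (5,1) (5,2) (5,3) (5,4) (5,5)] -> total=12
Click 2 (1,5) count=1: revealed 1 new [(1,5)] -> total=13
Click 3 (5,3) count=0: revealed 0 new [(none)] -> total=13
Click 4 (2,3) count=5: revealed 1 new [(2,3)] -> total=14

Answer: ......
.....#
...#..
......
######
######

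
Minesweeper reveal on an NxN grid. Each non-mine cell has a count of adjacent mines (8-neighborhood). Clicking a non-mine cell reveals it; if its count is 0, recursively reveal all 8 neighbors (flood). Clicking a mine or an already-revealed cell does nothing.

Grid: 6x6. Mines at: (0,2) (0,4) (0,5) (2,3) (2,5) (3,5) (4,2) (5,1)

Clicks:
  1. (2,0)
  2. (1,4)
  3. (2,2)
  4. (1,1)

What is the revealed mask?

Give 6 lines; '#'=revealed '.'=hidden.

Answer: ##....
###.#.
###...
###...
##....
......

Derivation:
Click 1 (2,0) count=0: revealed 13 new [(0,0) (0,1) (1,0) (1,1) (1,2) (2,0) (2,1) (2,2) (3,0) (3,1) (3,2) (4,0) (4,1)] -> total=13
Click 2 (1,4) count=4: revealed 1 new [(1,4)] -> total=14
Click 3 (2,2) count=1: revealed 0 new [(none)] -> total=14
Click 4 (1,1) count=1: revealed 0 new [(none)] -> total=14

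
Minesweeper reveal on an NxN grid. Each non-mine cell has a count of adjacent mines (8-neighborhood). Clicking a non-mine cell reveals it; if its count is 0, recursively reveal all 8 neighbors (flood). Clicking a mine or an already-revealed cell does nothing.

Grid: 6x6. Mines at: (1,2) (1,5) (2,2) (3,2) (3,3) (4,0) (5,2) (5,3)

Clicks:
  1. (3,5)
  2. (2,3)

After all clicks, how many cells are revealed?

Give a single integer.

Answer: 9

Derivation:
Click 1 (3,5) count=0: revealed 8 new [(2,4) (2,5) (3,4) (3,5) (4,4) (4,5) (5,4) (5,5)] -> total=8
Click 2 (2,3) count=4: revealed 1 new [(2,3)] -> total=9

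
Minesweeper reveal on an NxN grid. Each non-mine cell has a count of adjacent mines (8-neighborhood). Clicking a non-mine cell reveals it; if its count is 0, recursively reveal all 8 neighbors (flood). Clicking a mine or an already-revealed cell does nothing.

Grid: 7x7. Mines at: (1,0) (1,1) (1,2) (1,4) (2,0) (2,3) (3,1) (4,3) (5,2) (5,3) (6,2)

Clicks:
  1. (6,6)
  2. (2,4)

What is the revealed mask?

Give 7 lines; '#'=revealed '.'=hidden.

Answer: .....##
.....##
....###
....###
....###
....###
....###

Derivation:
Click 1 (6,6) count=0: revealed 19 new [(0,5) (0,6) (1,5) (1,6) (2,4) (2,5) (2,6) (3,4) (3,5) (3,6) (4,4) (4,5) (4,6) (5,4) (5,5) (5,6) (6,4) (6,5) (6,6)] -> total=19
Click 2 (2,4) count=2: revealed 0 new [(none)] -> total=19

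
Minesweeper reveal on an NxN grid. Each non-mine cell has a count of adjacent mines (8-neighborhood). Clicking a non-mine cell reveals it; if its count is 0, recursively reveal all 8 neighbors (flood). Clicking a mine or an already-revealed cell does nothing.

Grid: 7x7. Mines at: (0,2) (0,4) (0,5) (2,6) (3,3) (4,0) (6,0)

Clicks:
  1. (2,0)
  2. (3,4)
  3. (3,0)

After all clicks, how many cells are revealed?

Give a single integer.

Click 1 (2,0) count=0: revealed 11 new [(0,0) (0,1) (1,0) (1,1) (1,2) (2,0) (2,1) (2,2) (3,0) (3,1) (3,2)] -> total=11
Click 2 (3,4) count=1: revealed 1 new [(3,4)] -> total=12
Click 3 (3,0) count=1: revealed 0 new [(none)] -> total=12

Answer: 12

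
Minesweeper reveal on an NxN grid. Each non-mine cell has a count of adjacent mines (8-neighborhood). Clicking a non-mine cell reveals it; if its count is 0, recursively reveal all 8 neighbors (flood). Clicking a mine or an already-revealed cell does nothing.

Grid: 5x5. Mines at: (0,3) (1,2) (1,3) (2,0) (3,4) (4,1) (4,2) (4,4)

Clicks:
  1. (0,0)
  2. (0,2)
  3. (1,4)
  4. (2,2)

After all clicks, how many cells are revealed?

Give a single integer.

Click 1 (0,0) count=0: revealed 4 new [(0,0) (0,1) (1,0) (1,1)] -> total=4
Click 2 (0,2) count=3: revealed 1 new [(0,2)] -> total=5
Click 3 (1,4) count=2: revealed 1 new [(1,4)] -> total=6
Click 4 (2,2) count=2: revealed 1 new [(2,2)] -> total=7

Answer: 7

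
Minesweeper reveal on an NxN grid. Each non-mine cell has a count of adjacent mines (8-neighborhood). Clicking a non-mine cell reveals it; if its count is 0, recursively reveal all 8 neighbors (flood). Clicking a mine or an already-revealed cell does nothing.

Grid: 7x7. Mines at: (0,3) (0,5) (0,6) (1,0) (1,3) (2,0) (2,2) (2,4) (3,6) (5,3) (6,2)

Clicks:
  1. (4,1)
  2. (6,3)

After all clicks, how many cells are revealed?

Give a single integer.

Click 1 (4,1) count=0: revealed 11 new [(3,0) (3,1) (3,2) (4,0) (4,1) (4,2) (5,0) (5,1) (5,2) (6,0) (6,1)] -> total=11
Click 2 (6,3) count=2: revealed 1 new [(6,3)] -> total=12

Answer: 12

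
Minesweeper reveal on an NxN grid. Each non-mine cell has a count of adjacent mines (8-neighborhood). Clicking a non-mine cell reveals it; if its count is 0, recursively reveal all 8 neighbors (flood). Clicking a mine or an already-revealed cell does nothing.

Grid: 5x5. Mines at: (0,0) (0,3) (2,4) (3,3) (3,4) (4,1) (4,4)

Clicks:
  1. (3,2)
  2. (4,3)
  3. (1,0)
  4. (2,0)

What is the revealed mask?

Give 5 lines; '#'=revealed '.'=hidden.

Answer: .....
###..
###..
###..
...#.

Derivation:
Click 1 (3,2) count=2: revealed 1 new [(3,2)] -> total=1
Click 2 (4,3) count=3: revealed 1 new [(4,3)] -> total=2
Click 3 (1,0) count=1: revealed 1 new [(1,0)] -> total=3
Click 4 (2,0) count=0: revealed 7 new [(1,1) (1,2) (2,0) (2,1) (2,2) (3,0) (3,1)] -> total=10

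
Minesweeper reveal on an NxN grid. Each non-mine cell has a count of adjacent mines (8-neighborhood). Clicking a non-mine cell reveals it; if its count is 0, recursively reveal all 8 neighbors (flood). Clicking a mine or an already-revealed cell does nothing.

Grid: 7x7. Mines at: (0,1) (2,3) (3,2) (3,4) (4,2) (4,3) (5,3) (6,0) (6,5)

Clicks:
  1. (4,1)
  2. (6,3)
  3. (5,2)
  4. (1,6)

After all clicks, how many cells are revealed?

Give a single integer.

Click 1 (4,1) count=2: revealed 1 new [(4,1)] -> total=1
Click 2 (6,3) count=1: revealed 1 new [(6,3)] -> total=2
Click 3 (5,2) count=3: revealed 1 new [(5,2)] -> total=3
Click 4 (1,6) count=0: revealed 19 new [(0,2) (0,3) (0,4) (0,5) (0,6) (1,2) (1,3) (1,4) (1,5) (1,6) (2,4) (2,5) (2,6) (3,5) (3,6) (4,5) (4,6) (5,5) (5,6)] -> total=22

Answer: 22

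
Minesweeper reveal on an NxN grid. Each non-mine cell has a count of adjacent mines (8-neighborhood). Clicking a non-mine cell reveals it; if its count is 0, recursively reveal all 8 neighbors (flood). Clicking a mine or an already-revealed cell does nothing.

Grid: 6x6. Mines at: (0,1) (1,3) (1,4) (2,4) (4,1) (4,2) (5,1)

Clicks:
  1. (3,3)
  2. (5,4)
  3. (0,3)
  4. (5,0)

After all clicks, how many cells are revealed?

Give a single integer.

Answer: 11

Derivation:
Click 1 (3,3) count=2: revealed 1 new [(3,3)] -> total=1
Click 2 (5,4) count=0: revealed 8 new [(3,4) (3,5) (4,3) (4,4) (4,5) (5,3) (5,4) (5,5)] -> total=9
Click 3 (0,3) count=2: revealed 1 new [(0,3)] -> total=10
Click 4 (5,0) count=2: revealed 1 new [(5,0)] -> total=11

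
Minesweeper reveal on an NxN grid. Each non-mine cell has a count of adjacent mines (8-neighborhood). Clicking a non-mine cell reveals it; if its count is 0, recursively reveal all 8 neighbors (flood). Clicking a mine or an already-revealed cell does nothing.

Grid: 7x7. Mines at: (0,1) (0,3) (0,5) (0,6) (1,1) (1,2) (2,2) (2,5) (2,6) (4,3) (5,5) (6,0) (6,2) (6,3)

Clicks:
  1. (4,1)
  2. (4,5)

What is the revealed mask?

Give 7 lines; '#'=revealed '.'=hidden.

Click 1 (4,1) count=0: revealed 11 new [(2,0) (2,1) (3,0) (3,1) (3,2) (4,0) (4,1) (4,2) (5,0) (5,1) (5,2)] -> total=11
Click 2 (4,5) count=1: revealed 1 new [(4,5)] -> total=12

Answer: .......
.......
##.....
###....
###..#.
###....
.......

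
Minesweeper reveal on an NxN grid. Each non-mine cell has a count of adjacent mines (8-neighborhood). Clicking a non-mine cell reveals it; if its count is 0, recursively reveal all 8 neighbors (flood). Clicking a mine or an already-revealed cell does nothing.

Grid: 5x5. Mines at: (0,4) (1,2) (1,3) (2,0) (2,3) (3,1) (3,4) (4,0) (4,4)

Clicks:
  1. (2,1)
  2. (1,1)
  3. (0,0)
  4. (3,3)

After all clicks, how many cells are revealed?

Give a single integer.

Answer: 6

Derivation:
Click 1 (2,1) count=3: revealed 1 new [(2,1)] -> total=1
Click 2 (1,1) count=2: revealed 1 new [(1,1)] -> total=2
Click 3 (0,0) count=0: revealed 3 new [(0,0) (0,1) (1,0)] -> total=5
Click 4 (3,3) count=3: revealed 1 new [(3,3)] -> total=6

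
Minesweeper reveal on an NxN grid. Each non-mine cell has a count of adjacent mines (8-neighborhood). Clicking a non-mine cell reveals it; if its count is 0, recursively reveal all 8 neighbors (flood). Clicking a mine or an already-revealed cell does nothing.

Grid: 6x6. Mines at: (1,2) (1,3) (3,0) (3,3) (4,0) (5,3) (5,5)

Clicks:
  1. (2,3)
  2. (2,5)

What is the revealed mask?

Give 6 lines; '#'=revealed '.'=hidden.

Answer: ....##
....##
...###
....##
....##
......

Derivation:
Click 1 (2,3) count=3: revealed 1 new [(2,3)] -> total=1
Click 2 (2,5) count=0: revealed 10 new [(0,4) (0,5) (1,4) (1,5) (2,4) (2,5) (3,4) (3,5) (4,4) (4,5)] -> total=11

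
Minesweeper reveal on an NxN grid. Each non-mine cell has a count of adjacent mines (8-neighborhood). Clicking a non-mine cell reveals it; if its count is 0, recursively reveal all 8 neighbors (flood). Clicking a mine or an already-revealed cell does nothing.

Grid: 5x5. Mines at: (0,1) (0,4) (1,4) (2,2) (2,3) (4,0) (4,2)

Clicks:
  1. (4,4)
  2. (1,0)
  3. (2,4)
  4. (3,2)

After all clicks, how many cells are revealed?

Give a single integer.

Answer: 7

Derivation:
Click 1 (4,4) count=0: revealed 4 new [(3,3) (3,4) (4,3) (4,4)] -> total=4
Click 2 (1,0) count=1: revealed 1 new [(1,0)] -> total=5
Click 3 (2,4) count=2: revealed 1 new [(2,4)] -> total=6
Click 4 (3,2) count=3: revealed 1 new [(3,2)] -> total=7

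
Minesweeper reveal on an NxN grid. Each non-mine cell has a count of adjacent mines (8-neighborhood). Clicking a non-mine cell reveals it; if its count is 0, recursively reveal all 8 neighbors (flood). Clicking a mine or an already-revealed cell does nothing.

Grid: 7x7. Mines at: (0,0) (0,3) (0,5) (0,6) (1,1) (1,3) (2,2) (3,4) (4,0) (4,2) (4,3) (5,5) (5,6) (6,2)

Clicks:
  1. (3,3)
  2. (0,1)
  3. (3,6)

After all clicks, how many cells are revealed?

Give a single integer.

Click 1 (3,3) count=4: revealed 1 new [(3,3)] -> total=1
Click 2 (0,1) count=2: revealed 1 new [(0,1)] -> total=2
Click 3 (3,6) count=0: revealed 8 new [(1,5) (1,6) (2,5) (2,6) (3,5) (3,6) (4,5) (4,6)] -> total=10

Answer: 10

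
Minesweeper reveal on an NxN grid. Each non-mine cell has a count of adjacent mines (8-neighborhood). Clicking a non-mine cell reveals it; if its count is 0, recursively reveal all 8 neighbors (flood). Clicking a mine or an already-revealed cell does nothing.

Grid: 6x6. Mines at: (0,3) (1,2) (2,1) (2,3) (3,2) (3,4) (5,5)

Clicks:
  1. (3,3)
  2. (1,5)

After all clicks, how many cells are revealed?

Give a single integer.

Answer: 7

Derivation:
Click 1 (3,3) count=3: revealed 1 new [(3,3)] -> total=1
Click 2 (1,5) count=0: revealed 6 new [(0,4) (0,5) (1,4) (1,5) (2,4) (2,5)] -> total=7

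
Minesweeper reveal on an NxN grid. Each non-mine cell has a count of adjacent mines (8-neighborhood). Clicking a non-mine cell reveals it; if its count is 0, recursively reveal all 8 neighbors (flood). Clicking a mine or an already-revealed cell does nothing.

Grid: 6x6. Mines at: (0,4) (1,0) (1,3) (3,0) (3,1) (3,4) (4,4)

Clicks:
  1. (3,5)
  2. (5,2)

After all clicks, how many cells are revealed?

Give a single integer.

Click 1 (3,5) count=2: revealed 1 new [(3,5)] -> total=1
Click 2 (5,2) count=0: revealed 8 new [(4,0) (4,1) (4,2) (4,3) (5,0) (5,1) (5,2) (5,3)] -> total=9

Answer: 9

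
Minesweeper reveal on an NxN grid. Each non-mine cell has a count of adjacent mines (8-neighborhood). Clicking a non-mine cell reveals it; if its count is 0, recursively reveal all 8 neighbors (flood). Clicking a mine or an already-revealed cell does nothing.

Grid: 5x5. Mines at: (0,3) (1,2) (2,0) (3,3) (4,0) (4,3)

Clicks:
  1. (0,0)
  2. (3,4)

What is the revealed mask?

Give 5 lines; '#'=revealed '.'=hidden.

Click 1 (0,0) count=0: revealed 4 new [(0,0) (0,1) (1,0) (1,1)] -> total=4
Click 2 (3,4) count=2: revealed 1 new [(3,4)] -> total=5

Answer: ##...
##...
.....
....#
.....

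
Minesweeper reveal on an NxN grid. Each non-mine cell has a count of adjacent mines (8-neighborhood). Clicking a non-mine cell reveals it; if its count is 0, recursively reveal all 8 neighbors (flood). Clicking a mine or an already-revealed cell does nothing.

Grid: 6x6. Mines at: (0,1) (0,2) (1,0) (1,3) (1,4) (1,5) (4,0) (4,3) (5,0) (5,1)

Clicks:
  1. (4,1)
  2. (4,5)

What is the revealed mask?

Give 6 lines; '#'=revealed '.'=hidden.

Click 1 (4,1) count=3: revealed 1 new [(4,1)] -> total=1
Click 2 (4,5) count=0: revealed 8 new [(2,4) (2,5) (3,4) (3,5) (4,4) (4,5) (5,4) (5,5)] -> total=9

Answer: ......
......
....##
....##
.#..##
....##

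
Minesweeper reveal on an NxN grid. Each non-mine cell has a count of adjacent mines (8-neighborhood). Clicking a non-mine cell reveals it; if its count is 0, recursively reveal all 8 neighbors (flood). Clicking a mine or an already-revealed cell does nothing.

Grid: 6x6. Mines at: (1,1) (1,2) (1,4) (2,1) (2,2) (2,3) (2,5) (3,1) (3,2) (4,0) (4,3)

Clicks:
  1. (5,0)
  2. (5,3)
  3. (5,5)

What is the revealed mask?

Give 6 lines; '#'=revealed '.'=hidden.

Answer: ......
......
......
....##
....##
#..###

Derivation:
Click 1 (5,0) count=1: revealed 1 new [(5,0)] -> total=1
Click 2 (5,3) count=1: revealed 1 new [(5,3)] -> total=2
Click 3 (5,5) count=0: revealed 6 new [(3,4) (3,5) (4,4) (4,5) (5,4) (5,5)] -> total=8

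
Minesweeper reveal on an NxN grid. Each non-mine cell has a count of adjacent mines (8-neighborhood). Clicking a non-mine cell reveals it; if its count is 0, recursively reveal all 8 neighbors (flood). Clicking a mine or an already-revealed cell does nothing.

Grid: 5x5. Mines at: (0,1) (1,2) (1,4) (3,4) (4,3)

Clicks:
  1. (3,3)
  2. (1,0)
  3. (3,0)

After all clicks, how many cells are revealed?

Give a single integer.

Answer: 12

Derivation:
Click 1 (3,3) count=2: revealed 1 new [(3,3)] -> total=1
Click 2 (1,0) count=1: revealed 1 new [(1,0)] -> total=2
Click 3 (3,0) count=0: revealed 10 new [(1,1) (2,0) (2,1) (2,2) (3,0) (3,1) (3,2) (4,0) (4,1) (4,2)] -> total=12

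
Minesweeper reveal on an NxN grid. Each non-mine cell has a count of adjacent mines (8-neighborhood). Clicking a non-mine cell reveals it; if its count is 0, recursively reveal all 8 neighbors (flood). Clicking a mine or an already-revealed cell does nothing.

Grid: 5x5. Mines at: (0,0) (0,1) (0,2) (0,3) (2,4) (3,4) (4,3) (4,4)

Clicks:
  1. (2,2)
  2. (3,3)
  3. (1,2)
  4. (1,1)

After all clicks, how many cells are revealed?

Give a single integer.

Click 1 (2,2) count=0: revealed 15 new [(1,0) (1,1) (1,2) (1,3) (2,0) (2,1) (2,2) (2,3) (3,0) (3,1) (3,2) (3,3) (4,0) (4,1) (4,2)] -> total=15
Click 2 (3,3) count=4: revealed 0 new [(none)] -> total=15
Click 3 (1,2) count=3: revealed 0 new [(none)] -> total=15
Click 4 (1,1) count=3: revealed 0 new [(none)] -> total=15

Answer: 15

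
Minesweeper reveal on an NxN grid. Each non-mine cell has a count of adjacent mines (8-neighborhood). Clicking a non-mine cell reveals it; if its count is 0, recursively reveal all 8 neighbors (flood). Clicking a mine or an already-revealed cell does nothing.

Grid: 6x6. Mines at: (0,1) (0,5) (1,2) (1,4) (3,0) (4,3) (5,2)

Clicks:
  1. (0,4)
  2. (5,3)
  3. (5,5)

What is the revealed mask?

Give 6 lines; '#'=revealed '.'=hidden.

Answer: ....#.
......
....##
....##
....##
...###

Derivation:
Click 1 (0,4) count=2: revealed 1 new [(0,4)] -> total=1
Click 2 (5,3) count=2: revealed 1 new [(5,3)] -> total=2
Click 3 (5,5) count=0: revealed 8 new [(2,4) (2,5) (3,4) (3,5) (4,4) (4,5) (5,4) (5,5)] -> total=10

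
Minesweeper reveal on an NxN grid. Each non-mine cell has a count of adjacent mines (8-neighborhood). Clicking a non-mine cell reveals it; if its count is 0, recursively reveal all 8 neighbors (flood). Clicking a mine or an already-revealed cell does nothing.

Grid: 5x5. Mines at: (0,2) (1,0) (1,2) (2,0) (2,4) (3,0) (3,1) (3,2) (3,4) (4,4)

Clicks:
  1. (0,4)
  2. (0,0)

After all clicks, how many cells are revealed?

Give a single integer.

Answer: 5

Derivation:
Click 1 (0,4) count=0: revealed 4 new [(0,3) (0,4) (1,3) (1,4)] -> total=4
Click 2 (0,0) count=1: revealed 1 new [(0,0)] -> total=5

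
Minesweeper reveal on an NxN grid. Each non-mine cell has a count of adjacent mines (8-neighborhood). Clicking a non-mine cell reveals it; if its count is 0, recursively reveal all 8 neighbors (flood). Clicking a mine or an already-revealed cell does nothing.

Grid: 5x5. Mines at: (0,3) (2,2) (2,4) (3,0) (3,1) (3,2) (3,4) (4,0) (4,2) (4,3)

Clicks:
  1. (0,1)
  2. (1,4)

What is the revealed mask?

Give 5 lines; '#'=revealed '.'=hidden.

Click 1 (0,1) count=0: revealed 8 new [(0,0) (0,1) (0,2) (1,0) (1,1) (1,2) (2,0) (2,1)] -> total=8
Click 2 (1,4) count=2: revealed 1 new [(1,4)] -> total=9

Answer: ###..
###.#
##...
.....
.....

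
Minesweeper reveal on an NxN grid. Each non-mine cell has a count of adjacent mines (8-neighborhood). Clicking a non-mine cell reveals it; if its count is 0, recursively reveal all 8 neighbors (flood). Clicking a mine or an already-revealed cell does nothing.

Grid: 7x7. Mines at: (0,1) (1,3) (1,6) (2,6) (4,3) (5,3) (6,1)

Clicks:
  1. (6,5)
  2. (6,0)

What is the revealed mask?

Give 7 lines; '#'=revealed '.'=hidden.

Answer: .......
.......
.......
....###
....###
....###
#...###

Derivation:
Click 1 (6,5) count=0: revealed 12 new [(3,4) (3,5) (3,6) (4,4) (4,5) (4,6) (5,4) (5,5) (5,6) (6,4) (6,5) (6,6)] -> total=12
Click 2 (6,0) count=1: revealed 1 new [(6,0)] -> total=13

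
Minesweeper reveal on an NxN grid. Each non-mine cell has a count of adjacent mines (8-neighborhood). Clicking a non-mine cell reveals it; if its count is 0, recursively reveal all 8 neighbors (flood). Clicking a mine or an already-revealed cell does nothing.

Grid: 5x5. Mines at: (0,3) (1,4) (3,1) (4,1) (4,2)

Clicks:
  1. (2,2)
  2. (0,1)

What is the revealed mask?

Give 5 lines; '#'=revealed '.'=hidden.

Click 1 (2,2) count=1: revealed 1 new [(2,2)] -> total=1
Click 2 (0,1) count=0: revealed 8 new [(0,0) (0,1) (0,2) (1,0) (1,1) (1,2) (2,0) (2,1)] -> total=9

Answer: ###..
###..
###..
.....
.....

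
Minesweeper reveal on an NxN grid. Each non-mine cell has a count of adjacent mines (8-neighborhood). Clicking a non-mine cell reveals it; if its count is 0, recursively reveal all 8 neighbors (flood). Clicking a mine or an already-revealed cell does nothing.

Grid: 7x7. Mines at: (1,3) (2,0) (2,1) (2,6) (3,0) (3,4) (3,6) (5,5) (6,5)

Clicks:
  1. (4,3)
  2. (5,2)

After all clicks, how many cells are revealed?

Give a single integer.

Answer: 18

Derivation:
Click 1 (4,3) count=1: revealed 1 new [(4,3)] -> total=1
Click 2 (5,2) count=0: revealed 17 new [(3,1) (3,2) (3,3) (4,0) (4,1) (4,2) (4,4) (5,0) (5,1) (5,2) (5,3) (5,4) (6,0) (6,1) (6,2) (6,3) (6,4)] -> total=18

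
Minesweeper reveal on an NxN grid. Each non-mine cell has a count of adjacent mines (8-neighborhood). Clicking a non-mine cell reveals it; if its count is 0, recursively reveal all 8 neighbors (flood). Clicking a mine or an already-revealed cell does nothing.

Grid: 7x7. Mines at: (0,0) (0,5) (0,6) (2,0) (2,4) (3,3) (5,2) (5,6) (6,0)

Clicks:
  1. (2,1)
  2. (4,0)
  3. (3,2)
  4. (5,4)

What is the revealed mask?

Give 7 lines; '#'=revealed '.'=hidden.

Answer: .......
.......
.#.....
###....
##.###.
##.###.
...###.

Derivation:
Click 1 (2,1) count=1: revealed 1 new [(2,1)] -> total=1
Click 2 (4,0) count=0: revealed 6 new [(3,0) (3,1) (4,0) (4,1) (5,0) (5,1)] -> total=7
Click 3 (3,2) count=1: revealed 1 new [(3,2)] -> total=8
Click 4 (5,4) count=0: revealed 9 new [(4,3) (4,4) (4,5) (5,3) (5,4) (5,5) (6,3) (6,4) (6,5)] -> total=17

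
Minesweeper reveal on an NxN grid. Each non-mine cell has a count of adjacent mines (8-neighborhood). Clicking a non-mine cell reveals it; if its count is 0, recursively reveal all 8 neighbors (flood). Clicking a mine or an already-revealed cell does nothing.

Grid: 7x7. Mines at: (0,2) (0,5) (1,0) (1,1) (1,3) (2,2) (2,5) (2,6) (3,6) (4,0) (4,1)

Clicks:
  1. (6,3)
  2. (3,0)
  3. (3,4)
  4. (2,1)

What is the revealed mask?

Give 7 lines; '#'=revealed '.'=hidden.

Answer: .......
.......
.#.....
#.####.
..#####
#######
#######

Derivation:
Click 1 (6,3) count=0: revealed 23 new [(3,2) (3,3) (3,4) (3,5) (4,2) (4,3) (4,4) (4,5) (4,6) (5,0) (5,1) (5,2) (5,3) (5,4) (5,5) (5,6) (6,0) (6,1) (6,2) (6,3) (6,4) (6,5) (6,6)] -> total=23
Click 2 (3,0) count=2: revealed 1 new [(3,0)] -> total=24
Click 3 (3,4) count=1: revealed 0 new [(none)] -> total=24
Click 4 (2,1) count=3: revealed 1 new [(2,1)] -> total=25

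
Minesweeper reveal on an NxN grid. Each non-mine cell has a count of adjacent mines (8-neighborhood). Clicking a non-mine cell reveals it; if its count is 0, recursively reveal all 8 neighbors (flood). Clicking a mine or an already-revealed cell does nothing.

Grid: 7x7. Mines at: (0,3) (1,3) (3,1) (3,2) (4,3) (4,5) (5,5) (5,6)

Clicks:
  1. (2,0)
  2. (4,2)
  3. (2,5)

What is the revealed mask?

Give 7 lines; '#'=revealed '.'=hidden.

Click 1 (2,0) count=1: revealed 1 new [(2,0)] -> total=1
Click 2 (4,2) count=3: revealed 1 new [(4,2)] -> total=2
Click 3 (2,5) count=0: revealed 12 new [(0,4) (0,5) (0,6) (1,4) (1,5) (1,6) (2,4) (2,5) (2,6) (3,4) (3,5) (3,6)] -> total=14

Answer: ....###
....###
#...###
....###
..#....
.......
.......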